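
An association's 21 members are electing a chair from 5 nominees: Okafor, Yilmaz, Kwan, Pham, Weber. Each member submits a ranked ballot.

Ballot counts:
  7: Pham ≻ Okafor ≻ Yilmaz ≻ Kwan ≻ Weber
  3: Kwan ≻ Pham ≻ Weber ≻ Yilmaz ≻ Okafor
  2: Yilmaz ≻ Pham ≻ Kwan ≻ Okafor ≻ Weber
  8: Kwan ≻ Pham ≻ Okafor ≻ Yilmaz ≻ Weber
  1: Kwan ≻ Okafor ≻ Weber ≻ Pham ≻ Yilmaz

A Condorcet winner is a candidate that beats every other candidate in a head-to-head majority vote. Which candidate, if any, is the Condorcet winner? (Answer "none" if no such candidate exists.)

Kwan

Check each pair by majority over 21 ballots:
Okafor vs Yilmaz: Okafor preferred on 7+8+1 = 16 ballots; Okafor wins 16–5.
Okafor vs Kwan: 7 to 14, Kwan.
Okafor vs Pham: Okafor preferred on 1 ballot; Pham wins 20–1.
Okafor vs Weber: Okafor is ranked higher on 7+2+8+1 = 18 ballots, Weber on 3. Okafor wins 18–3.
Yilmaz vs Kwan: 9 to 12, Kwan.
Yilmaz vs Pham: Yilmaz is ranked higher on 2 ballots, Pham on 19. Pham wins 19–2.
Yilmaz vs Weber: Yilmaz preferred on 7+2+8 = 17 ballots; Yilmaz wins 17–4.
Kwan vs Pham: Kwan preferred on 3+8+1 = 12 ballots; Kwan wins 12–9.
Kwan vs Weber: Kwan preferred on 7+3+2+8+1 = 21 ballots; Kwan wins 21–0.
Pham vs Weber: Pham is ranked higher on 7+3+2+8 = 20 ballots, Weber on 1. Pham wins 20–1.
Only Kwan has no losses; Kwan is the Condorcet winner.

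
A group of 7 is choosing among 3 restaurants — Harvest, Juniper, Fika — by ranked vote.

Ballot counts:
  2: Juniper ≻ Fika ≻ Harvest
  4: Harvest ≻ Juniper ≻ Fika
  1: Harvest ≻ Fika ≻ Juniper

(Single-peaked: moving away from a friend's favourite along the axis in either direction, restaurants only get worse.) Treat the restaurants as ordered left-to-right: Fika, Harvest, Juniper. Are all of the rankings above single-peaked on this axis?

Axis positions: Fika=1, Harvest=2, Juniper=3.
Ballot type 1: ranking walks positions 3-1-2; Fika is ranked above Harvest even though Harvest lies between Fika and the peak Juniper on the axis — preferences dip and rise again. Not single-peaked.
Ballot type 2 (peak Harvest at position 2): ranking walks positions 2-3-1, expanding outward from the peak — single-peaked.
Ballot type 3 (peak Harvest at position 2): ranking walks positions 2-1-3, expanding outward from the peak — single-peaked.
Ballot type 1 violates single-peakedness, so the profile is not single-peaked on this axis.

no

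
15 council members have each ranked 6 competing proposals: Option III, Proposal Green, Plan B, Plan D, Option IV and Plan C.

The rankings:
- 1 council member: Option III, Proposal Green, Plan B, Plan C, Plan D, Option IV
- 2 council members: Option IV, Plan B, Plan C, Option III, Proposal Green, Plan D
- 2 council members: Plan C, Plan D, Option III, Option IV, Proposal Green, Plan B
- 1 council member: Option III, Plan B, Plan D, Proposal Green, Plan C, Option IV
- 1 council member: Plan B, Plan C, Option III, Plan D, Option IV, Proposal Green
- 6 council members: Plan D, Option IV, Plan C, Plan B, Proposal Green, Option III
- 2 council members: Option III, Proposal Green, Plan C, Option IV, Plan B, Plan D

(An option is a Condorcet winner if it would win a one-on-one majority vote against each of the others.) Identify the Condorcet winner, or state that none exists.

Check each pair by majority over 15 ballots:
Option III vs Proposal Green: Option III wins 9–6.
Option III–Plan B: Plan B 9–6.
Option III vs Plan D: Plan D wins 8–7.
Option III vs Option IV: Option IV, 8–7.
Option III vs Plan C: Plan C wins 11–4.
Proposal Green vs Plan B: Plan B, 10–5.
Proposal Green vs Plan D: Plan D, 10–5.
Proposal Green–Option IV: Option IV 11–4.
Proposal Green vs Plan C: Plan C, 11–4.
Plan B–Plan D: Plan D 8–7.
Plan B–Option IV: Option IV 12–3.
Plan B vs Plan C: Plan C, 10–5.
Plan D vs Option IV: Plan D wins 11–4.
Plan D vs Plan C: Plan C, 8–7.
Option IV vs Plan C: Option IV, 8–7.
No option is unbeaten: Option III loses to Plan B; Proposal Green loses to Option III; Plan B loses to Plan D; Plan D loses to Plan C; Option IV loses to Plan D; Plan C loses to Option IV. In particular Plan D > Option IV > Plan C > Plan D is a majority cycle — no Condorcet winner exists.

none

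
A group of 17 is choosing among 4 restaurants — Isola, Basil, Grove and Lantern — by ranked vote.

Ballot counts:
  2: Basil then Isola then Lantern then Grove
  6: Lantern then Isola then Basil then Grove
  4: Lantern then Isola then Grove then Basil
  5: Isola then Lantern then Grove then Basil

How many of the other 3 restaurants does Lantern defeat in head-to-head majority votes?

3

Lantern against each rival (17 friends):
Lantern vs Isola: Lantern preferred on 6+4 = 10 ballots; Lantern wins 10–7.
Lantern vs Basil: Lantern wins 15–2.
Lantern vs Grove: 2+6+4+5 = 17 for Lantern, 0 for Grove — Lantern by 17–0.
Lantern beats Isola, Basil, Grove — 3 pairwise wins.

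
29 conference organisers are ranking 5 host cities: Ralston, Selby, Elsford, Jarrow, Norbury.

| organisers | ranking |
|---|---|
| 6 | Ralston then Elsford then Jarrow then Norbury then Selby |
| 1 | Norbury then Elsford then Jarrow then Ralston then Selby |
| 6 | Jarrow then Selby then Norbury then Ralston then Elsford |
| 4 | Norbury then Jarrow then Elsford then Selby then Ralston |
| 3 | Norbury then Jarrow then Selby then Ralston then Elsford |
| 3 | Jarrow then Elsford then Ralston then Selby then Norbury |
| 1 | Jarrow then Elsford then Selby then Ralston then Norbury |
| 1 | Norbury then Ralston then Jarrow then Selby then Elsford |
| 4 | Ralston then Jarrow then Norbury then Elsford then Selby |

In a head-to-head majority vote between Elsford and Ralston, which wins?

Ralston

Ballots ranking Elsford above Ralston: 1 + 4 + 3 + 1 = 9.
Ballots ranking Ralston above Elsford: 29 − 9 = 20.
Ralston wins the head-to-head 20–9.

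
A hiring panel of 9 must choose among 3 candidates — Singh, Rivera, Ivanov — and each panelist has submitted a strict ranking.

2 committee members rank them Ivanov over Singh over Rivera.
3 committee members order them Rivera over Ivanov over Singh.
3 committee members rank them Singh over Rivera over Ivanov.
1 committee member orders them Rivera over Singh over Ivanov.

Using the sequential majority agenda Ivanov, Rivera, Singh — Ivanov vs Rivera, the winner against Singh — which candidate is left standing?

Singh

Round 1: Ivanov vs Rivera — 2–7, Rivera advances.
Round 2: Rivera vs Singh — 4–5, Singh advances.
Singh survives the agenda.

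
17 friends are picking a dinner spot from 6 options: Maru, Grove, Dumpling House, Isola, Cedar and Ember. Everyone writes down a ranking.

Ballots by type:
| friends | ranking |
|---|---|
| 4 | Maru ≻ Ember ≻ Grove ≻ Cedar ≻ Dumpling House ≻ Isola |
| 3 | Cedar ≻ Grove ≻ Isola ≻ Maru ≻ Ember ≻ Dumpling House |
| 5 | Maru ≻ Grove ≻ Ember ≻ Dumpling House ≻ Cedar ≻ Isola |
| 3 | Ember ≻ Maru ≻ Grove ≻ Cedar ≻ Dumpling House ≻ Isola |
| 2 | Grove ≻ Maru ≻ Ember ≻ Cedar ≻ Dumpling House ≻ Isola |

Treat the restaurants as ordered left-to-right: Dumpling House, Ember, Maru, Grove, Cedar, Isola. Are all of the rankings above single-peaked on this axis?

Axis positions: Dumpling House=1, Ember=2, Maru=3, Grove=4, Cedar=5, Isola=6.
Type 1 (peak Maru at position 3): ranking walks positions 3-2-4-5-1-6, expanding outward from the peak — single-peaked.
Type 2 (peak Cedar at position 5): ranking walks positions 5-4-6-3-2-1, expanding outward from the peak — single-peaked.
Type 3 (peak Maru at position 3): ranking walks positions 3-4-2-1-5-6, expanding outward from the peak — single-peaked.
Type 4 (peak Ember at position 2): ranking walks positions 2-3-4-5-1-6, expanding outward from the peak — single-peaked.
Type 5 (peak Grove at position 4): ranking walks positions 4-3-2-5-1-6, expanding outward from the peak — single-peaked.
Every ranking is single-peaked on this axis.

yes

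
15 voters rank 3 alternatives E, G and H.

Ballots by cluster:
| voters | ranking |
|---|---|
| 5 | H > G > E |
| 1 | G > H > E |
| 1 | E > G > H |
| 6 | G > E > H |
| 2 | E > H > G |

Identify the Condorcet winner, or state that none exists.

Check each pair by majority over 15 ballots:
E–G: G 12–3.
E vs H: 1+6+2 = 9 for E, 6 for H — E by 9–6.
G vs H: G wins 8–7.
Only G has no losses; G is the Condorcet winner.

G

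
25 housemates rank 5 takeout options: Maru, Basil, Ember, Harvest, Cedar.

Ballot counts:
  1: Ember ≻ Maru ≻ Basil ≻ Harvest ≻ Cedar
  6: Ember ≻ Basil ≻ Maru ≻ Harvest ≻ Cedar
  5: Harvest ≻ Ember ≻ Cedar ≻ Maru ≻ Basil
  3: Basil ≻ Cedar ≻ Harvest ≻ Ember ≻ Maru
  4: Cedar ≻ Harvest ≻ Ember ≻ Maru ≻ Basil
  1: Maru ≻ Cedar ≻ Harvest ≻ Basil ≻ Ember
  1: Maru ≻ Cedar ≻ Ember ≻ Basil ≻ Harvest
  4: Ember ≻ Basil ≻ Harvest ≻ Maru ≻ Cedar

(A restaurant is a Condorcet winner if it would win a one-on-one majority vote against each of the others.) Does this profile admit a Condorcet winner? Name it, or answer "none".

none

Head-to-head results (25 friends):
Maru vs Basil: 12 to 13, Basil.
Maru vs Ember: 2 to 23, Ember.
Maru vs Harvest: 1+6+1+1 = 9 for Maru, 16 for Harvest — Harvest by 16–9.
Maru vs Cedar: 13 to 12, Maru.
Basil vs Ember: 4 to 21, Ember.
Basil vs Harvest: 1+6+3+1+4 = 15 for Basil, 10 for Harvest — Basil by 15–10.
Basil vs Cedar: Basil preferred on 1+6+3+4 = 14 ballots; Basil wins 14–11.
Ember vs Harvest: 12 to 13, Harvest.
Ember vs Cedar: Ember preferred on 1+6+5+4 = 16 ballots; Ember wins 16–9.
Harvest vs Cedar: 16 to 9, Harvest.
No restaurant is unbeaten: Maru loses to Basil; Basil loses to Ember; Ember loses to Harvest; Harvest loses to Basil; Cedar loses to Maru. In particular Basil beats Harvest beats Ember beats Basil is a majority cycle — no Condorcet winner exists.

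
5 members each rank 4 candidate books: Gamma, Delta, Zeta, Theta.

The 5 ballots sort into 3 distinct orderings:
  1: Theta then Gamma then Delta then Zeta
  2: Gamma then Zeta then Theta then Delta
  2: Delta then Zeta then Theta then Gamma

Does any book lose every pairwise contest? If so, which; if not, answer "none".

Head-to-head results (5 members):
Gamma vs Delta: Gamma wins 3–2.
Gamma vs Zeta: 1+2 = 3 for Gamma, 2 for Zeta — Gamma by 3–2.
Gamma vs Theta: Gamma preferred on 2 ballots; Theta wins 3–2.
Delta vs Zeta: Delta wins 3–2.
Delta vs Theta: Theta wins 3–2.
Zeta vs Theta: Zeta, 4–1.
No book is winless: Gamma beats Delta; Delta beats Zeta; Zeta beats Theta; Theta beats Gamma. There is no Condorcet loser.

none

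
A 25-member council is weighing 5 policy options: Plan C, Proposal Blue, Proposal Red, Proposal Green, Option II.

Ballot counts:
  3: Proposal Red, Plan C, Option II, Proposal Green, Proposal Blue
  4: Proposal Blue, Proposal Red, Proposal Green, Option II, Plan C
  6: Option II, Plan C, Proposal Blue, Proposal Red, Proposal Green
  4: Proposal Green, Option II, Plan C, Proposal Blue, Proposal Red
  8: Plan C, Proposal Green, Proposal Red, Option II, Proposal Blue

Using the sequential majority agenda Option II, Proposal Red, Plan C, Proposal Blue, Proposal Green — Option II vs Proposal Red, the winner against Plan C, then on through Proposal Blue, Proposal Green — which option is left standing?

Plan C

Round 1: Option II vs Proposal Red — 10–15, Proposal Red advances.
Round 2: Proposal Red vs Plan C — 7–18, Plan C advances.
Round 3: Plan C vs Proposal Blue — 21–4, Plan C advances.
Round 4: Plan C vs Proposal Green — 17–8, Plan C advances.
The agenda winner is Plan C.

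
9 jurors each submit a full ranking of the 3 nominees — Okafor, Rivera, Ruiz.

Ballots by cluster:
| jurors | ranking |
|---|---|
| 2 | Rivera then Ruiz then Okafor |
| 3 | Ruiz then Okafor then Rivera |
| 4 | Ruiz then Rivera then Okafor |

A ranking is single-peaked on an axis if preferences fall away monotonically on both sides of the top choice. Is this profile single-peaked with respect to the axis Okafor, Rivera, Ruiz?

Axis positions: Okafor=1, Rivera=2, Ruiz=3.
Cluster 1 (peak Rivera at position 2): ranking walks positions 2-3-1, expanding outward from the peak — single-peaked.
Cluster 2: ranking walks positions 3-1-2; Okafor is ranked above Rivera even though Rivera lies between Okafor and the peak Ruiz on the axis — preferences dip and rise again. Not single-peaked.
Cluster 3 (peak Ruiz at position 3): ranking walks positions 3-2-1, expanding outward from the peak — single-peaked.
Cluster 2 violates single-peakedness, so the profile is not single-peaked on this axis.

no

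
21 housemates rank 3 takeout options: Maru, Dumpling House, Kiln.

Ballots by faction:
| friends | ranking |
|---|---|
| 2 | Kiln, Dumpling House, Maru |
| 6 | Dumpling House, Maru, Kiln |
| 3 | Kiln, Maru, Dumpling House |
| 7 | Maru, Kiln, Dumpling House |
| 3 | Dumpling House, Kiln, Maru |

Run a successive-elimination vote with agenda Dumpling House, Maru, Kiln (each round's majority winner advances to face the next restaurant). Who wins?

Kiln

Round 1: Dumpling House vs Maru — 11–10, Dumpling House advances.
Round 2: Dumpling House vs Kiln — 9–12, Kiln advances.
The agenda winner is Kiln.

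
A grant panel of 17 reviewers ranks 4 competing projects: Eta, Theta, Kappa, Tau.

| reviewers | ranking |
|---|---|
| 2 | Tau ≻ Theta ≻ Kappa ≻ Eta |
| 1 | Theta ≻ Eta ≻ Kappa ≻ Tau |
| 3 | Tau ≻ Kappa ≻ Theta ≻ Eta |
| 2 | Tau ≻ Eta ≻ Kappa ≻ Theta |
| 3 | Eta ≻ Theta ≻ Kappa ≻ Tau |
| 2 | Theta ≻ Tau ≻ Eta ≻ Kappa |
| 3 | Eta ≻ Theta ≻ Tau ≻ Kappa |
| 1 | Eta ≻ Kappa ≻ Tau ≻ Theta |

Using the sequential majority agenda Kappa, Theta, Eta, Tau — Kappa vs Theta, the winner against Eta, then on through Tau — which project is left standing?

Round 1: Kappa vs Theta — 6–11, Theta advances.
Round 2: Theta vs Eta — 8–9, Eta advances.
Round 3: Eta vs Tau — 8–9, Tau advances.
Tau survives the agenda.

Tau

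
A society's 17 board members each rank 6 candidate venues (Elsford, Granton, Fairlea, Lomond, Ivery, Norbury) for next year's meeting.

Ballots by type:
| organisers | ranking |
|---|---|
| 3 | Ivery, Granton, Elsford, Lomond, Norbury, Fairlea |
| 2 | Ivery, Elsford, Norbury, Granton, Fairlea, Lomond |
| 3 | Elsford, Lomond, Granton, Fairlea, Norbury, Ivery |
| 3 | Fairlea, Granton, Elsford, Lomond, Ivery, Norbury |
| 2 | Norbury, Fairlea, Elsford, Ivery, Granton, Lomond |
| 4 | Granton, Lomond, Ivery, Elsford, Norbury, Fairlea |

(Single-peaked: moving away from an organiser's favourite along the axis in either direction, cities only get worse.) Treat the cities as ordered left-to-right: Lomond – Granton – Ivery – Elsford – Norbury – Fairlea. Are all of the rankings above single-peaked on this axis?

no

Axis positions: Lomond=1, Granton=2, Ivery=3, Elsford=4, Norbury=5, Fairlea=6.
Type 1 (peak Ivery at position 3): ranking walks positions 3-2-4-1-5-6, expanding outward from the peak — single-peaked.
Type 2 (peak Ivery at position 3): ranking walks positions 3-4-5-2-6-1, expanding outward from the peak — single-peaked.
Type 3: ranking walks positions 4-1-2-6-5-3; Lomond is ranked above Ivery even though Ivery lies between Lomond and the peak Elsford on the axis — preferences dip and rise again. Not single-peaked.
Type 4: ranking walks positions 6-2-4-1-3-5; Granton is ranked above Norbury even though Norbury lies between Granton and the peak Fairlea on the axis — preferences dip and rise again. Not single-peaked.
Type 5 (peak Norbury at position 5): ranking walks positions 5-6-4-3-2-1, expanding outward from the peak — single-peaked.
Type 6 (peak Granton at position 2): ranking walks positions 2-1-3-4-5-6, expanding outward from the peak — single-peaked.
Type 3 violates single-peakedness, so the profile is not single-peaked on this axis.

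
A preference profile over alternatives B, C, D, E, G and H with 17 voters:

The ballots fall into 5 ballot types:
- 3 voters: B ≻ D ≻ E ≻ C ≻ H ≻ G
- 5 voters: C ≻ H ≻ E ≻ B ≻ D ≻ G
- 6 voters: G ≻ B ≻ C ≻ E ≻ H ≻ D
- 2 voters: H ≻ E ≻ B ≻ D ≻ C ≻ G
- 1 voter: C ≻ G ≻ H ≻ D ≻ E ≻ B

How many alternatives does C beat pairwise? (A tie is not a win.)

4

C against each rival (17 voters):
C vs B: B, 11–6.
C vs D: C is ranked higher on 5+6+1 = 12 ballots, D on 5. C wins 12–5.
C vs E: 12 to 5, C.
C vs G: 11 to 6, C.
C–H: C 15–2.
C beats D, E, G, H; loses to B — 4 pairwise wins.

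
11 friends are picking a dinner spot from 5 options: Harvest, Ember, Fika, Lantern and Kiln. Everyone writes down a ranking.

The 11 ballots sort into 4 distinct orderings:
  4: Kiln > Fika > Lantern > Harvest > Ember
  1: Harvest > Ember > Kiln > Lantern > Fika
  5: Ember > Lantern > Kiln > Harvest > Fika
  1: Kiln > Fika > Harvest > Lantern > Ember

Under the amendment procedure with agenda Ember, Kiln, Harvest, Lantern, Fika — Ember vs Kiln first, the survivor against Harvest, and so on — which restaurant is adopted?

Lantern

Round 1: Ember vs Kiln — 6–5, Ember advances.
Round 2: Ember vs Harvest — 5–6, Harvest advances.
Round 3: Harvest vs Lantern — 2–9, Lantern advances.
Round 4: Lantern vs Fika — 6–5, Lantern advances.
The agenda winner is Lantern.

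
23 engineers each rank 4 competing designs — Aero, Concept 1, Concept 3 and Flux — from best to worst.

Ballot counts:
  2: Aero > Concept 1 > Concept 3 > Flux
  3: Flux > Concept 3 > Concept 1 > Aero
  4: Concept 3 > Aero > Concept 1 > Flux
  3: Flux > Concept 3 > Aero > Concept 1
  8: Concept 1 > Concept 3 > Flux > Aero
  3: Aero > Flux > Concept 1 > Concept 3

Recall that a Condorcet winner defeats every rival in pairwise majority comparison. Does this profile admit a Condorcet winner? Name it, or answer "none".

none

Pairwise majorities:
Aero–Concept 1: Aero 12–11.
Aero–Concept 3: Concept 3 18–5.
Aero vs Flux: Flux, 14–9.
Concept 1 vs Concept 3: Concept 1, 13–10.
Concept 1–Flux: Concept 1 14–9.
Concept 3 vs Flux: Concept 3, 14–9.
No design is unbeaten: Aero loses to Concept 3; Concept 1 loses to Aero; Concept 3 loses to Concept 1; Flux loses to Concept 1. In particular Aero > Concept 1 > Concept 3 > Aero is a majority cycle — no Condorcet winner exists.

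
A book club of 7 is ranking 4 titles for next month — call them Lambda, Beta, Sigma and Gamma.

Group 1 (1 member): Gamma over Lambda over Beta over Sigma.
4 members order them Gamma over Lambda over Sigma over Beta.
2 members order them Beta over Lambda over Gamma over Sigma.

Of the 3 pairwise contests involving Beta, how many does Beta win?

Beta against each rival (7 members):
Beta vs Lambda: Beta preferred on 2 ballots; Lambda wins 5–2.
Beta vs Sigma: 1+2 = 3 for Beta, 4 for Sigma — Sigma by 4–3.
Beta vs Gamma: Beta preferred on 2 ballots; Gamma wins 5–2.
Beta beats no one; loses to Lambda, Sigma, Gamma — 0 pairwise wins.

0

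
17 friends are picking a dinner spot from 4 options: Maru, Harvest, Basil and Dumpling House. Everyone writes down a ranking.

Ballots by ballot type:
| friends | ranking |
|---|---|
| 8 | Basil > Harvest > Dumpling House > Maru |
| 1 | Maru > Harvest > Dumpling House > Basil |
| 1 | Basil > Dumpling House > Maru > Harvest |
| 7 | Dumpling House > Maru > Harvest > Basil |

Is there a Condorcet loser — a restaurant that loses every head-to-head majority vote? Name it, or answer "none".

none

Head-to-head results (17 friends):
Maru–Harvest: Maru 9–8.
Maru vs Basil: Basil wins 9–8.
Maru vs Dumpling House: Maru preferred on 1 ballot; Dumpling House wins 16–1.
Harvest vs Basil: Harvest is ranked higher on 1+7 = 8 ballots, Basil on 9. Basil wins 9–8.
Harvest vs Dumpling House: Harvest, 9–8.
Basil vs Dumpling House: Basil, 9–8.
Each restaurant has at least one pairwise win (Maru beats Harvest; Harvest beats Dumpling House; Basil beats Maru; Dumpling House beats Maru) — no Condorcet loser.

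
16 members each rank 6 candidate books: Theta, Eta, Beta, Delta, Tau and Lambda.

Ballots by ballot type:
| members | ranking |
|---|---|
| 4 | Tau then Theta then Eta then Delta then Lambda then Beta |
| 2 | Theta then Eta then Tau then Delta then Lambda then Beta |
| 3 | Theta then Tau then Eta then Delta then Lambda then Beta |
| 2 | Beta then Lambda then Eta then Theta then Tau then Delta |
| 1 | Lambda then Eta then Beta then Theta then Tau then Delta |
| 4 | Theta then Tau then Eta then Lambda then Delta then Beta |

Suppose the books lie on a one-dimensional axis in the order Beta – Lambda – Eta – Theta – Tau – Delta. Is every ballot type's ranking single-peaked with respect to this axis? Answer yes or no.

yes

Axis positions: Beta=1, Lambda=2, Eta=3, Theta=4, Tau=5, Delta=6.
Ballot type 1 (peak Tau at position 5): ranking walks positions 5-4-3-6-2-1, expanding outward from the peak — single-peaked.
Ballot type 2 (peak Theta at position 4): ranking walks positions 4-3-5-6-2-1, expanding outward from the peak — single-peaked.
Ballot type 3 (peak Theta at position 4): ranking walks positions 4-5-3-6-2-1, expanding outward from the peak — single-peaked.
Ballot type 4 (peak Beta at position 1): ranking walks positions 1-2-3-4-5-6, expanding outward from the peak — single-peaked.
Ballot type 5 (peak Lambda at position 2): ranking walks positions 2-3-1-4-5-6, expanding outward from the peak — single-peaked.
Ballot type 6 (peak Theta at position 4): ranking walks positions 4-5-3-2-6-1, expanding outward from the peak — single-peaked.
Every ranking is single-peaked on this axis.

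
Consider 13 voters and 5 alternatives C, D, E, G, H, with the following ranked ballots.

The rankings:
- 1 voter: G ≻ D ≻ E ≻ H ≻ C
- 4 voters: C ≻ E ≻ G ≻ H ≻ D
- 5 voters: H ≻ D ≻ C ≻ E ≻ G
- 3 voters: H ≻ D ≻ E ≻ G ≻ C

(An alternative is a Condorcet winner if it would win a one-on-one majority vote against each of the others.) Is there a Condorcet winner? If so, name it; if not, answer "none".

H

Head-to-head results (13 voters):
C vs D: D, 9–4.
C–E: C 9–4.
C vs G: C wins 9–4.
C vs H: H wins 9–4.
D vs E: D, 9–4.
D–G: D 8–5.
D vs H: H, 12–1.
E vs G: E wins 12–1.
E–H: H 8–5.
G vs H: H, 8–5.
H defeats every rival head-to-head and is the Condorcet winner.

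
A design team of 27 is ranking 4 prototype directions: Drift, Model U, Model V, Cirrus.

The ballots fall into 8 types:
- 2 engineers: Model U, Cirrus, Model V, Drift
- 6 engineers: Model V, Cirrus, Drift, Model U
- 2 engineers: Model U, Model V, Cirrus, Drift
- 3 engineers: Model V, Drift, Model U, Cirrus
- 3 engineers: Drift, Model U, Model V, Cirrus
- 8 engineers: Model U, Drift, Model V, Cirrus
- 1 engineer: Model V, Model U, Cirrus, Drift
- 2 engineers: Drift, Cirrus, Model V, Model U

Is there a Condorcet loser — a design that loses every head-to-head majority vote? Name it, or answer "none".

Cirrus

Head-to-head results (27 engineers):
Drift vs Model U: Drift is ranked higher on 6+3+3+2 = 14 ballots, Model U on 13. Drift wins 14–13.
Drift vs Model V: Model V, 14–13.
Drift vs Cirrus: Drift, 16–11.
Model U vs Model V: Model U is ranked higher on 2+2+3+8 = 15 ballots, Model V on 12. Model U wins 15–12.
Model U–Cirrus: Model U 19–8.
Model V vs Cirrus: 23 to 4, Model V.
Only Cirrus has no wins; Cirrus is the Condorcet loser.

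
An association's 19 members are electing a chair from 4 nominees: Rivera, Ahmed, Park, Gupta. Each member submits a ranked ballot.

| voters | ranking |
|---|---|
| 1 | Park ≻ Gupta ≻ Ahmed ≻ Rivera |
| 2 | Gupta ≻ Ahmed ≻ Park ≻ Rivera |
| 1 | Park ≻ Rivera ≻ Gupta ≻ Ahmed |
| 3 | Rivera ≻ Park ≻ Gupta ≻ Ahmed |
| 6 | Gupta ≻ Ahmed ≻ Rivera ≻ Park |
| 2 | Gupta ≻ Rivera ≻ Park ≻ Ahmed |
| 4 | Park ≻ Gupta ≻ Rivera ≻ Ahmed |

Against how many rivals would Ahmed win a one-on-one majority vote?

Ahmed against each rival (19 voters):
Ahmed vs Rivera: Ahmed is ranked higher on 1+2+6 = 9 ballots, Rivera on 10. Rivera wins 10–9.
Ahmed vs Park: Park wins 11–8.
Ahmed vs Gupta: Ahmed preferred on 0 ballots; Gupta wins 19–0.
Ahmed beats no one; loses to Rivera, Park, Gupta — 0 pairwise wins.

0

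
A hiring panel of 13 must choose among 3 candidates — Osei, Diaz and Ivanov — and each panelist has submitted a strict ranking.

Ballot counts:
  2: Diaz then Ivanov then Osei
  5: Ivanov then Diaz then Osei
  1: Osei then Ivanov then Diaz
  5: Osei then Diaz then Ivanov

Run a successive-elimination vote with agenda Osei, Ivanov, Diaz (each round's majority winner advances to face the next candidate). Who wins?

Round 1: Osei vs Ivanov — 6–7, Ivanov advances.
Round 2: Ivanov vs Diaz — 6–7, Diaz advances.
Diaz survives the agenda.

Diaz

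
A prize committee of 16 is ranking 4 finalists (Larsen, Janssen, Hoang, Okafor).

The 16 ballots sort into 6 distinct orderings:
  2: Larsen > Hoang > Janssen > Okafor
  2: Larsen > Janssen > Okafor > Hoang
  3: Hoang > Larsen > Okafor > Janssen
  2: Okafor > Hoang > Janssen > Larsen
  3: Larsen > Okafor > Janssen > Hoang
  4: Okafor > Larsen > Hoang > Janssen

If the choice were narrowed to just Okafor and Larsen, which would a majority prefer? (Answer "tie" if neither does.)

Ballots ranking Okafor above Larsen: 2 + 4 = 6.
Ballots ranking Larsen above Okafor: 16 − 6 = 10.
Larsen wins the head-to-head 10–6.

Larsen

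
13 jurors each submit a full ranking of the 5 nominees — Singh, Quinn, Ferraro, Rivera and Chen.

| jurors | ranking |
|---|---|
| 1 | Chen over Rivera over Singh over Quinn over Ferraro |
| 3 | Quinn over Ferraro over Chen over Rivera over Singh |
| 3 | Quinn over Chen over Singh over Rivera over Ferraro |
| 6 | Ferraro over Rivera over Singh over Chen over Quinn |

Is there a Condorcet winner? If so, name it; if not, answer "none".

none

Pairwise majorities:
Singh vs Quinn: Singh wins 7–6.
Singh vs Ferraro: 4 to 9, Ferraro.
Singh vs Rivera: Singh is ranked higher on 3 ballots, Rivera on 10. Rivera wins 10–3.
Singh vs Chen: 6 for Singh, 7 for Chen — Chen by 7–6.
Quinn vs Ferraro: 1+3+3 = 7 for Quinn, 6 for Ferraro — Quinn by 7–6.
Quinn vs Rivera: Quinn is ranked higher on 3+3 = 6 ballots, Rivera on 7. Rivera wins 7–6.
Quinn–Chen: Chen 7–6.
Ferraro–Rivera: Ferraro 9–4.
Ferraro vs Chen: Ferraro is ranked higher on 3+6 = 9 ballots, Chen on 4. Ferraro wins 9–4.
Rivera vs Chen: Rivera preferred on 6 ballots; Chen wins 7–6.
No nominee is unbeaten: Singh loses to Ferraro; Quinn loses to Singh; Ferraro loses to Quinn; Rivera loses to Ferraro; Chen loses to Ferraro. In particular Singh → Quinn → Ferraro → Singh is a majority cycle — no Condorcet winner exists.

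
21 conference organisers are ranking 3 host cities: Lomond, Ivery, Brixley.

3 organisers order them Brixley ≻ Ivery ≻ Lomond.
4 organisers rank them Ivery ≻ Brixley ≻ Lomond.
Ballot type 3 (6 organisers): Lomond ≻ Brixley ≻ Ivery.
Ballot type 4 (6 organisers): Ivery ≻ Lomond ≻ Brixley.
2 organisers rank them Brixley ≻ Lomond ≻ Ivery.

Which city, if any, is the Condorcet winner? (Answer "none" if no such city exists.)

none

Check each pair by majority over 21 ballots:
Lomond vs Ivery: Ivery wins 13–8.
Lomond vs Brixley: Lomond, 12–9.
Ivery–Brixley: Brixley 11–10.
Every city loses at least once (Lomond loses to Ivery; Ivery loses to Brixley; Brixley loses to Lomond). The majority relation contains the cycle Lomond beats Brixley beats Ivery beats Lomond, so there is no Condorcet winner.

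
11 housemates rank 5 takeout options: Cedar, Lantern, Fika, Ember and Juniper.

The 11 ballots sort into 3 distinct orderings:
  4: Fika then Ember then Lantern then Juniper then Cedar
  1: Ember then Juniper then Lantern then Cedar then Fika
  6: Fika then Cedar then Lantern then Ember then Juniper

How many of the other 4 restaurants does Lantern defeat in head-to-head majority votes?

Lantern against each rival (11 friends):
Lantern–Cedar: Cedar 6–5.
Lantern vs Fika: Fika wins 10–1.
Lantern vs Ember: Lantern, 6–5.
Lantern vs Juniper: Lantern, 10–1.
Lantern beats Ember, Juniper; loses to Cedar, Fika — 2 pairwise wins.

2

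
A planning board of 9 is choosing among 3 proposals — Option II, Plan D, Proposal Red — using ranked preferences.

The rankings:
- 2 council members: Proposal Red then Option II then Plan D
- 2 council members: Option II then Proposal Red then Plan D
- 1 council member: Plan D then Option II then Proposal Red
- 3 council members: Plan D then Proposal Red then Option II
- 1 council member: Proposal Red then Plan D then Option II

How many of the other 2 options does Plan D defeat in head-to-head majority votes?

Plan D against each rival (9 council members):
Plan D vs Option II: 1+3+1 = 5 for Plan D, 4 for Option II — Plan D by 5–4.
Plan D vs Proposal Red: Plan D is ranked higher on 1+3 = 4 ballots, Proposal Red on 5. Proposal Red wins 5–4.
Plan D beats Option II; loses to Proposal Red — 1 pairwise win.

1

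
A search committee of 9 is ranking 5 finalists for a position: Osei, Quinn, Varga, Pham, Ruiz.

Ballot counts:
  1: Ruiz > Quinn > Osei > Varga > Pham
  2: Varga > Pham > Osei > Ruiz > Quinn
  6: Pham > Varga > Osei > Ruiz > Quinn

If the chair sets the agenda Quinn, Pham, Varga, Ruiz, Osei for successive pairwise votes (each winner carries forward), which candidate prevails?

Pham

Round 1: Quinn vs Pham — 1–8, Pham advances.
Round 2: Pham vs Varga — 6–3, Pham advances.
Round 3: Pham vs Ruiz — 8–1, Pham advances.
Round 4: Pham vs Osei — 8–1, Pham advances.
Pham survives the agenda.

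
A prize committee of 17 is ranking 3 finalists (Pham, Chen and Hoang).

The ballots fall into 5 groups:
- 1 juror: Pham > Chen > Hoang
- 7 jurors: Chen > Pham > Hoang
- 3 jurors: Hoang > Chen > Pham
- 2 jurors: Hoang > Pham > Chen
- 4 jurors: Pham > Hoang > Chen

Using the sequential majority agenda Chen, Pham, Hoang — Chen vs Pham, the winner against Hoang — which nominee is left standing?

Hoang

Round 1: Chen vs Pham — 10–7, Chen advances.
Round 2: Chen vs Hoang — 8–9, Hoang advances.
The agenda winner is Hoang.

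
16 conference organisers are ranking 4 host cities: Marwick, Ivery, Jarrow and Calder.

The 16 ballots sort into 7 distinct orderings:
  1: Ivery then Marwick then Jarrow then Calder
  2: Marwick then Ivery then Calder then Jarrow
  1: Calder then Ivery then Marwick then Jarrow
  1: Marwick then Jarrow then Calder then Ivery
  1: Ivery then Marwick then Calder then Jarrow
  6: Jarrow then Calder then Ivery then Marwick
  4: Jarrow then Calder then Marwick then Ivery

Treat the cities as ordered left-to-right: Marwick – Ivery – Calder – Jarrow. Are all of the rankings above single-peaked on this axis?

Axis positions: Marwick=1, Ivery=2, Calder=3, Jarrow=4.
Group 1: ranking walks positions 2-1-4-3; Jarrow is ranked above Calder even though Calder lies between Jarrow and the peak Ivery on the axis — preferences dip and rise again. Not single-peaked.
Group 2 (peak Marwick at position 1): ranking walks positions 1-2-3-4, expanding outward from the peak — single-peaked.
Group 3 (peak Calder at position 3): ranking walks positions 3-2-1-4, expanding outward from the peak — single-peaked.
Group 4: ranking walks positions 1-4-3-2; Jarrow is ranked above Ivery even though Ivery lies between Jarrow and the peak Marwick on the axis — preferences dip and rise again. Not single-peaked.
Group 5 (peak Ivery at position 2): ranking walks positions 2-1-3-4, expanding outward from the peak — single-peaked.
Group 6 (peak Jarrow at position 4): ranking walks positions 4-3-2-1, expanding outward from the peak — single-peaked.
Group 7: ranking walks positions 4-3-1-2; Marwick is ranked above Ivery even though Ivery lies between Marwick and the peak Jarrow on the axis — preferences dip and rise again. Not single-peaked.
Group 1 violates single-peakedness, so the profile is not single-peaked on this axis.

no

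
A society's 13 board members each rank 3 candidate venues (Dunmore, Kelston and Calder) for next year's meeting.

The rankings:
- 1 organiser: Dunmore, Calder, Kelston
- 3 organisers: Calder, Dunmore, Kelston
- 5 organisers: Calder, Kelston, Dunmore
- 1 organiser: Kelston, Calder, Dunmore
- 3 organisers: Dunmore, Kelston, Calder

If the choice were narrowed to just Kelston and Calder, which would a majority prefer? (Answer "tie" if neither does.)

Ballots ranking Kelston above Calder: 1 + 3 = 4.
Ballots ranking Calder above Kelston: 13 − 4 = 9.
Calder wins the head-to-head 9–4.

Calder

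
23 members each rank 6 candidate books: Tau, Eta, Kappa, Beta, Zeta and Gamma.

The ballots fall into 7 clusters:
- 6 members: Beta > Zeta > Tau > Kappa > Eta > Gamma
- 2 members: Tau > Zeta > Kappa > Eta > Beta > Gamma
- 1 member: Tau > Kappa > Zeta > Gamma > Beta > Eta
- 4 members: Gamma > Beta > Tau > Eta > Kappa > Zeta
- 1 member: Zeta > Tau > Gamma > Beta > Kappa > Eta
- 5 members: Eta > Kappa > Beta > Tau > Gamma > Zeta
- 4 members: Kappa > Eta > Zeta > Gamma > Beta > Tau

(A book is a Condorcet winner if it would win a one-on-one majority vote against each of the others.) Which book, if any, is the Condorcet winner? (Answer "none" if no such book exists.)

none

Pairwise majorities:
Tau–Eta: Tau 14–9.
Tau vs Kappa: Tau wins 14–9.
Tau vs Beta: Beta, 19–4.
Tau vs Zeta: Tau, 12–11.
Tau–Gamma: Tau 15–8.
Eta vs Kappa: Kappa wins 14–9.
Eta vs Beta: Beta wins 12–11.
Eta vs Zeta: Eta wins 13–10.
Eta vs Gamma: Eta, 17–6.
Kappa vs Beta: Kappa wins 12–11.
Kappa–Zeta: Kappa 14–9.
Kappa–Gamma: Kappa 18–5.
Beta vs Zeta: Beta, 15–8.
Beta–Gamma: Beta 13–10.
Zeta vs Gamma: Zeta, 14–9.
Every book loses at least once (Tau loses to Beta; Eta loses to Tau; Kappa loses to Tau; Beta loses to Kappa; Zeta loses to Tau; Gamma loses to Tau). The majority relation contains the cycle Tau beats Kappa beats Beta beats Tau, so there is no Condorcet winner.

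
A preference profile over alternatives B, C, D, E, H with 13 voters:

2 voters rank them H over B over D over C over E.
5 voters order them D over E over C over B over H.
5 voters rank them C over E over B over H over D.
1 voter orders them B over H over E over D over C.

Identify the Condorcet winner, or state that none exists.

none

Pairwise majorities:
B vs C: C, 10–3.
B vs D: B preferred on 2+5+1 = 8 ballots; B wins 8–5.
B vs E: B is ranked higher on 2+1 = 3 ballots, E on 10. E wins 10–3.
B vs H: 5+5+1 = 11 for B, 2 for H — B by 11–2.
C vs D: 5 for C, 8 for D — D by 8–5.
C vs E: C, 7–6.
C vs H: 10 to 3, C.
D vs E: D, 7–6.
D vs H: D is ranked higher on 5 ballots, H on 8. H wins 8–5.
E vs H: 10 to 3, E.
Each alternative drops at least one matchup (B loses to C; C loses to D; D loses to B; E loses to C; H loses to B); the cycle B → D → C → B rules out a Condorcet winner.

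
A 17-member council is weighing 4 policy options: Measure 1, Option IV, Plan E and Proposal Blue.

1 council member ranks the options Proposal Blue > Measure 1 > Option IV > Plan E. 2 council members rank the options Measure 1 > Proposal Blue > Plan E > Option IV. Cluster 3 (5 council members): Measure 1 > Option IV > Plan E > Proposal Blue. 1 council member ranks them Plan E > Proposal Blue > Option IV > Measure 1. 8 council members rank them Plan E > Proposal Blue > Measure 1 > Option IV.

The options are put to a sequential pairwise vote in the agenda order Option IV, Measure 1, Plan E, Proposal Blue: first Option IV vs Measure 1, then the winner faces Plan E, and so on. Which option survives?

Plan E

Round 1: Option IV vs Measure 1 — 1–16, Measure 1 advances.
Round 2: Measure 1 vs Plan E — 8–9, Plan E advances.
Round 3: Plan E vs Proposal Blue — 14–3, Plan E advances.
Plan E survives the agenda.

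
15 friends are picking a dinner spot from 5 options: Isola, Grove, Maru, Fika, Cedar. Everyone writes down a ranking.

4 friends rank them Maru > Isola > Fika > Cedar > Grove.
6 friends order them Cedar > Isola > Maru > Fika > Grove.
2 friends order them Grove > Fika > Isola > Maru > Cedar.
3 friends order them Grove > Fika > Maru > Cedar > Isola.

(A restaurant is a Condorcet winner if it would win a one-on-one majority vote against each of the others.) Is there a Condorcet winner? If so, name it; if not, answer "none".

Pairwise majorities:
Isola vs Grove: Isola wins 10–5.
Isola–Maru: Isola 8–7.
Isola vs Fika: Isola, 10–5.
Isola vs Cedar: Cedar wins 9–6.
Grove vs Maru: Maru wins 10–5.
Grove vs Fika: Fika, 10–5.
Grove–Cedar: Cedar 10–5.
Maru–Fika: Maru 10–5.
Maru vs Cedar: Maru, 9–6.
Fika–Cedar: Fika 9–6.
Every restaurant loses at least once (Isola loses to Cedar; Grove loses to Isola; Maru loses to Isola; Fika loses to Isola; Cedar loses to Maru). The majority relation contains the cycle Isola > Maru > Cedar > Isola, so there is no Condorcet winner.

none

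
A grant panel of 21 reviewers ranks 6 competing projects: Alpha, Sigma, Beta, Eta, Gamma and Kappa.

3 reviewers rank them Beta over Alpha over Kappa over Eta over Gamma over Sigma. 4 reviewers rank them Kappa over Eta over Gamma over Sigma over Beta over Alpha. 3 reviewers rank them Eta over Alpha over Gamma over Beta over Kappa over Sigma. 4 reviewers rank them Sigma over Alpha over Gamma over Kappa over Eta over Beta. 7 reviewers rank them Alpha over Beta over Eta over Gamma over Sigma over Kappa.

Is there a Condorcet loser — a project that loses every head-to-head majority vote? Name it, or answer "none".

Pairwise majorities:
Alpha vs Sigma: Alpha is ranked higher on 3+3+7 = 13 ballots, Sigma on 8. Alpha wins 13–8.
Alpha vs Beta: Alpha, 14–7.
Alpha vs Eta: 14 to 7, Alpha.
Alpha vs Gamma: Alpha, 17–4.
Alpha vs Kappa: Alpha, 17–4.
Sigma vs Beta: Beta wins 13–8.
Sigma vs Eta: 4 to 17, Eta.
Sigma vs Gamma: Gamma wins 17–4.
Sigma vs Kappa: Sigma preferred on 4+7 = 11 ballots; Sigma wins 11–10.
Beta vs Eta: Eta, 11–10.
Beta vs Gamma: 10 to 11, Gamma.
Beta vs Kappa: 13 to 8, Beta.
Eta vs Gamma: Eta wins 17–4.
Eta–Kappa: Kappa 11–10.
Gamma vs Kappa: 14 to 7, Gamma.
Every project wins at least one matchup (Alpha beats Sigma; Sigma beats Kappa; Beta beats Sigma; Eta beats Sigma; Gamma beats Sigma; Kappa beats Eta), so there is no Condorcet loser.

none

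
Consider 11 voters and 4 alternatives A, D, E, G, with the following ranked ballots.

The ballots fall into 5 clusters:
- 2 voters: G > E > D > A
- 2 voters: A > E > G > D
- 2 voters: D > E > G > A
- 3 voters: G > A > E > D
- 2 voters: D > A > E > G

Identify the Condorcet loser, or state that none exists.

Pairwise majorities:
A–D: D 6–5.
A vs E: A, 7–4.
A vs G: A preferred on 2+2 = 4 ballots; G wins 7–4.
D vs E: 4 to 7, E.
D vs G: G, 7–4.
E vs G: 6 to 5, E.
Each alternative has at least one pairwise win (A beats E; D beats A; E beats D; G beats A) — no Condorcet loser.

none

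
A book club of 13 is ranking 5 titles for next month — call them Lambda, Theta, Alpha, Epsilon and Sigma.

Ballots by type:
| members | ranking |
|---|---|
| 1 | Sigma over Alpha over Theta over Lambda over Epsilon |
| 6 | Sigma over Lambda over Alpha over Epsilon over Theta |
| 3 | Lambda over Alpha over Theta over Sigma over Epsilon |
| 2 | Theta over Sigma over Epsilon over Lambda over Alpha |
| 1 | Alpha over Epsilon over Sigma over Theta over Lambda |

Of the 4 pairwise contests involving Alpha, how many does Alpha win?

Alpha against each rival (13 members):
Alpha vs Lambda: Alpha preferred on 1+1 = 2 ballots; Lambda wins 11–2.
Alpha–Theta: Alpha 11–2.
Alpha vs Epsilon: Alpha wins 11–2.
Alpha–Sigma: Sigma 9–4.
Alpha beats Theta, Epsilon; loses to Lambda, Sigma — 2 pairwise wins.

2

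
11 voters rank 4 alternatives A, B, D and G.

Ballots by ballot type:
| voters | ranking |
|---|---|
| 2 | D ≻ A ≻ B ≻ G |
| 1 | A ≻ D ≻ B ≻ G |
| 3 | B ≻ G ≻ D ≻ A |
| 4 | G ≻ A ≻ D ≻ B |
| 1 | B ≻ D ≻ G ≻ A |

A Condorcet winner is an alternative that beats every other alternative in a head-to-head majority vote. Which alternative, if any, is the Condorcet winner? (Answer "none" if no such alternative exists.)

Check each pair by majority over 11 ballots:
A vs B: A wins 7–4.
A–D: D 6–5.
A vs G: G, 8–3.
B vs D: D wins 7–4.
B vs G: B, 7–4.
D–G: G 7–4.
Each alternative drops at least one matchup (A loses to D; B loses to A; D loses to G; G loses to B); the cycle A beats B beats G beats A rules out a Condorcet winner.

none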